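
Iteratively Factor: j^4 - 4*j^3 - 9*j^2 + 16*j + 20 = (j - 5)*(j^3 + j^2 - 4*j - 4) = (j - 5)*(j - 2)*(j^2 + 3*j + 2) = (j - 5)*(j - 2)*(j + 2)*(j + 1)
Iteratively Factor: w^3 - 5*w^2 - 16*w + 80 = (w - 5)*(w^2 - 16) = (w - 5)*(w - 4)*(w + 4)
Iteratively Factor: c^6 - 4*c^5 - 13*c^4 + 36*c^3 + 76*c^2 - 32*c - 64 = (c - 4)*(c^5 - 13*c^3 - 16*c^2 + 12*c + 16) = (c - 4)^2*(c^4 + 4*c^3 + 3*c^2 - 4*c - 4) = (c - 4)^2*(c + 1)*(c^3 + 3*c^2 - 4) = (c - 4)^2*(c + 1)*(c + 2)*(c^2 + c - 2) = (c - 4)^2*(c - 1)*(c + 1)*(c + 2)*(c + 2)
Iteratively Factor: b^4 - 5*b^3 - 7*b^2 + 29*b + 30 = (b + 1)*(b^3 - 6*b^2 - b + 30) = (b - 3)*(b + 1)*(b^2 - 3*b - 10) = (b - 5)*(b - 3)*(b + 1)*(b + 2)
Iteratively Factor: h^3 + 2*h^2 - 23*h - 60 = (h + 4)*(h^2 - 2*h - 15) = (h + 3)*(h + 4)*(h - 5)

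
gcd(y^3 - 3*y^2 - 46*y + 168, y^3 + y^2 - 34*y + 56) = y^2 + 3*y - 28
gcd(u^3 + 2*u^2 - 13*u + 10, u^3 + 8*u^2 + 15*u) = u + 5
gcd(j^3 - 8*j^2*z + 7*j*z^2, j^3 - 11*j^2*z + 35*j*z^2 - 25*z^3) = -j + z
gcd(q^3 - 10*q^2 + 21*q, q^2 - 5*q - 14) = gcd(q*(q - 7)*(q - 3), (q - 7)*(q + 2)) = q - 7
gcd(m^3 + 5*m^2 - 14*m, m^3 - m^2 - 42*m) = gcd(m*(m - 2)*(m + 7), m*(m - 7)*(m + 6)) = m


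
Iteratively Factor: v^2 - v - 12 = (v + 3)*(v - 4)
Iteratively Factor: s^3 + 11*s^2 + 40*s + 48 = (s + 3)*(s^2 + 8*s + 16) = (s + 3)*(s + 4)*(s + 4)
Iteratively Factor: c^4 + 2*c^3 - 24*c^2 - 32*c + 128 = (c + 4)*(c^3 - 2*c^2 - 16*c + 32) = (c - 4)*(c + 4)*(c^2 + 2*c - 8) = (c - 4)*(c - 2)*(c + 4)*(c + 4)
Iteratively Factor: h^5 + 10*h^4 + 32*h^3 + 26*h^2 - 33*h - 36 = (h + 3)*(h^4 + 7*h^3 + 11*h^2 - 7*h - 12) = (h + 3)*(h + 4)*(h^3 + 3*h^2 - h - 3) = (h + 1)*(h + 3)*(h + 4)*(h^2 + 2*h - 3) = (h - 1)*(h + 1)*(h + 3)*(h + 4)*(h + 3)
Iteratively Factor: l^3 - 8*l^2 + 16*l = (l - 4)*(l^2 - 4*l) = (l - 4)^2*(l)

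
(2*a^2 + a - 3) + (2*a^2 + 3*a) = 4*a^2 + 4*a - 3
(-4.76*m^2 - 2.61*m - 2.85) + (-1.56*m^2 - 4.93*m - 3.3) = -6.32*m^2 - 7.54*m - 6.15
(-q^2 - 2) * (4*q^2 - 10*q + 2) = -4*q^4 + 10*q^3 - 10*q^2 + 20*q - 4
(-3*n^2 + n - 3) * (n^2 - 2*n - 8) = -3*n^4 + 7*n^3 + 19*n^2 - 2*n + 24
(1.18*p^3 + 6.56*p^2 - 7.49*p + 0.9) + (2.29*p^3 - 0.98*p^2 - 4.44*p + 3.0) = 3.47*p^3 + 5.58*p^2 - 11.93*p + 3.9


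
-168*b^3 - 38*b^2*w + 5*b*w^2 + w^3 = (-6*b + w)*(4*b + w)*(7*b + w)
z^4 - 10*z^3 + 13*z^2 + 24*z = z*(z - 8)*(z - 3)*(z + 1)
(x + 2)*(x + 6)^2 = x^3 + 14*x^2 + 60*x + 72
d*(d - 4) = d^2 - 4*d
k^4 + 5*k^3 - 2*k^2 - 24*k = k*(k - 2)*(k + 3)*(k + 4)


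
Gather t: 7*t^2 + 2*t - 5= 7*t^2 + 2*t - 5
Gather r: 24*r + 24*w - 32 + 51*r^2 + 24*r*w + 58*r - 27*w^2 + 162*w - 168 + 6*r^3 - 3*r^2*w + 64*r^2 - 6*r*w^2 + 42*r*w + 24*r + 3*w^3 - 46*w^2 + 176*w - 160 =6*r^3 + r^2*(115 - 3*w) + r*(-6*w^2 + 66*w + 106) + 3*w^3 - 73*w^2 + 362*w - 360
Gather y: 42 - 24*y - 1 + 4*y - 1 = 40 - 20*y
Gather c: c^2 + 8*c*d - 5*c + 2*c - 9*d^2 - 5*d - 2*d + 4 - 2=c^2 + c*(8*d - 3) - 9*d^2 - 7*d + 2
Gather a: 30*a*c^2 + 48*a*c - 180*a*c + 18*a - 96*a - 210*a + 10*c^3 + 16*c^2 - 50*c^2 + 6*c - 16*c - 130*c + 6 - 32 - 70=a*(30*c^2 - 132*c - 288) + 10*c^3 - 34*c^2 - 140*c - 96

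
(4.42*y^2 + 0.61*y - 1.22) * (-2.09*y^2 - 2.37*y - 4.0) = -9.2378*y^4 - 11.7503*y^3 - 16.5759*y^2 + 0.4514*y + 4.88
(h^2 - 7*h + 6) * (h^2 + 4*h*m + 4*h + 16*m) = h^4 + 4*h^3*m - 3*h^3 - 12*h^2*m - 22*h^2 - 88*h*m + 24*h + 96*m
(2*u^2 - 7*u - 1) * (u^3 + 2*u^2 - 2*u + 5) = 2*u^5 - 3*u^4 - 19*u^3 + 22*u^2 - 33*u - 5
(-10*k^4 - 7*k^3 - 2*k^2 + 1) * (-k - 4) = 10*k^5 + 47*k^4 + 30*k^3 + 8*k^2 - k - 4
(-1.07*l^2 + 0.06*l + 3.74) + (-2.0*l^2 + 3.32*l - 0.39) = -3.07*l^2 + 3.38*l + 3.35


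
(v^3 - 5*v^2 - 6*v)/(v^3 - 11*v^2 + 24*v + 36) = v/(v - 6)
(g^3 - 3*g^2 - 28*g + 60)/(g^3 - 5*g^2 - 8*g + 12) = (g^2 + 3*g - 10)/(g^2 + g - 2)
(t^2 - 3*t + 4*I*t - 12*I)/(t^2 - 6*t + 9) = (t + 4*I)/(t - 3)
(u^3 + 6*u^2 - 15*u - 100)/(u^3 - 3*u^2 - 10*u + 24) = (u^2 + 10*u + 25)/(u^2 + u - 6)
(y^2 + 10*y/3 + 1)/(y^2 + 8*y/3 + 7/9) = 3*(y + 3)/(3*y + 7)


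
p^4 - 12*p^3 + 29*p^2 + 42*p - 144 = (p - 8)*(p - 3)^2*(p + 2)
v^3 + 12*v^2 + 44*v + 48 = (v + 2)*(v + 4)*(v + 6)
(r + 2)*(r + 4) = r^2 + 6*r + 8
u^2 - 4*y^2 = (u - 2*y)*(u + 2*y)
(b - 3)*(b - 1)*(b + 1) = b^3 - 3*b^2 - b + 3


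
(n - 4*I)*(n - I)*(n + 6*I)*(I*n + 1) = I*n^4 + 27*I*n^2 + 50*n - 24*I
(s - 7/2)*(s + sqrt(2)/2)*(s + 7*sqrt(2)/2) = s^3 - 7*s^2/2 + 4*sqrt(2)*s^2 - 14*sqrt(2)*s + 7*s/2 - 49/4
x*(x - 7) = x^2 - 7*x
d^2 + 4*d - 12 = (d - 2)*(d + 6)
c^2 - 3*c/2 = c*(c - 3/2)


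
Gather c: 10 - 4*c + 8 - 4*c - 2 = 16 - 8*c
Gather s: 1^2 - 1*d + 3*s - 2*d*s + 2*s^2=-d + 2*s^2 + s*(3 - 2*d) + 1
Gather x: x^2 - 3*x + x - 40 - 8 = x^2 - 2*x - 48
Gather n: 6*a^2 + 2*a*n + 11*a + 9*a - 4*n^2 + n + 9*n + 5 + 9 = 6*a^2 + 20*a - 4*n^2 + n*(2*a + 10) + 14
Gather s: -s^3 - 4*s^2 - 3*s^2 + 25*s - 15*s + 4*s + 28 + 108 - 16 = -s^3 - 7*s^2 + 14*s + 120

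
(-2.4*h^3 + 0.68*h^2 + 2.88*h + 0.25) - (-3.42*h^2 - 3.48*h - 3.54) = -2.4*h^3 + 4.1*h^2 + 6.36*h + 3.79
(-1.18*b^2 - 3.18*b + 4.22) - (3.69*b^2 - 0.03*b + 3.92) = -4.87*b^2 - 3.15*b + 0.3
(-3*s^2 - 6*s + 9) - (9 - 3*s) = -3*s^2 - 3*s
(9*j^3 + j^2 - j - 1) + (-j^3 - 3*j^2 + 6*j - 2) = 8*j^3 - 2*j^2 + 5*j - 3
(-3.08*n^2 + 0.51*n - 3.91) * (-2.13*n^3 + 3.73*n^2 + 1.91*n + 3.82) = 6.5604*n^5 - 12.5747*n^4 + 4.3478*n^3 - 25.3758*n^2 - 5.5199*n - 14.9362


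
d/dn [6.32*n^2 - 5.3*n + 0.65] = 12.64*n - 5.3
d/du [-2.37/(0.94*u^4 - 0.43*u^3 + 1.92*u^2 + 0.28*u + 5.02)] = (8.9112*u^3 - 3.0573*u^2 + 9.1008*u + 0.6636)/(0.94*u^4 - 0.43*u^3 + 1.92*u^2 + 0.28*u + 5.02)^2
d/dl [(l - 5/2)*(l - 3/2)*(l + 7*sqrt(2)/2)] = 3*l^2 - 8*l + 7*sqrt(2)*l - 14*sqrt(2) + 15/4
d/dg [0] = 0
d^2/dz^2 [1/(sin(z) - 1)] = -(sin(z) + 2)/(sin(z) - 1)^2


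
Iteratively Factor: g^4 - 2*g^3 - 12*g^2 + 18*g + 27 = (g + 1)*(g^3 - 3*g^2 - 9*g + 27) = (g - 3)*(g + 1)*(g^2 - 9) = (g - 3)^2*(g + 1)*(g + 3)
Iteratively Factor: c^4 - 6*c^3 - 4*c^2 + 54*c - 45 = (c - 3)*(c^3 - 3*c^2 - 13*c + 15) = (c - 3)*(c + 3)*(c^2 - 6*c + 5) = (c - 5)*(c - 3)*(c + 3)*(c - 1)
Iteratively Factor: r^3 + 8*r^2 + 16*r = (r + 4)*(r^2 + 4*r) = r*(r + 4)*(r + 4)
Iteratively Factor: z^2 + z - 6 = (z - 2)*(z + 3)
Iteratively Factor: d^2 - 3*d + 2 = (d - 1)*(d - 2)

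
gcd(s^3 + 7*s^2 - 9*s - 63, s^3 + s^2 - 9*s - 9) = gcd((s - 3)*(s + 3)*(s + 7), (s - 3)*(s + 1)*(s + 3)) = s^2 - 9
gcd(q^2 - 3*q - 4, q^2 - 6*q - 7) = q + 1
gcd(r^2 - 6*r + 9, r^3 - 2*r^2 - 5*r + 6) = r - 3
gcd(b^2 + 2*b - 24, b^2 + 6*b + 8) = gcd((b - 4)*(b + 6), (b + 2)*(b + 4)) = 1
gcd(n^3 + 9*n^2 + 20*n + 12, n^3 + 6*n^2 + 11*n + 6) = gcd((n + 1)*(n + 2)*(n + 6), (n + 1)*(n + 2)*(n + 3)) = n^2 + 3*n + 2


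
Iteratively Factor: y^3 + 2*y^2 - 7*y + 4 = (y - 1)*(y^2 + 3*y - 4) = (y - 1)*(y + 4)*(y - 1)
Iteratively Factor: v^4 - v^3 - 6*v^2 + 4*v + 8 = (v + 1)*(v^3 - 2*v^2 - 4*v + 8) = (v - 2)*(v + 1)*(v^2 - 4) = (v - 2)*(v + 1)*(v + 2)*(v - 2)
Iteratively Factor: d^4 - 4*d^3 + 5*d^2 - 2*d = (d - 2)*(d^3 - 2*d^2 + d) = (d - 2)*(d - 1)*(d^2 - d) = d*(d - 2)*(d - 1)*(d - 1)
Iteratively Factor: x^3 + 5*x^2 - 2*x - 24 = (x - 2)*(x^2 + 7*x + 12) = (x - 2)*(x + 3)*(x + 4)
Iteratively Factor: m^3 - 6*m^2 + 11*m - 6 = (m - 1)*(m^2 - 5*m + 6) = (m - 2)*(m - 1)*(m - 3)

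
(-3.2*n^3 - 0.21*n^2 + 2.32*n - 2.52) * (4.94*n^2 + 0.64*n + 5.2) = -15.808*n^5 - 3.0854*n^4 - 5.3136*n^3 - 12.056*n^2 + 10.4512*n - 13.104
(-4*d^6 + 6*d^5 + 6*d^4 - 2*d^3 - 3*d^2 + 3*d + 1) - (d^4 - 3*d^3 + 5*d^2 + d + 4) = -4*d^6 + 6*d^5 + 5*d^4 + d^3 - 8*d^2 + 2*d - 3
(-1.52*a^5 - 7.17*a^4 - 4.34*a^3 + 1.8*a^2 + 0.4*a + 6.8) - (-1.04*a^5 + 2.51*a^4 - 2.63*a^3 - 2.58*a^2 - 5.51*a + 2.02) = -0.48*a^5 - 9.68*a^4 - 1.71*a^3 + 4.38*a^2 + 5.91*a + 4.78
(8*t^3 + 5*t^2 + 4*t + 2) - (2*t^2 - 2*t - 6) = 8*t^3 + 3*t^2 + 6*t + 8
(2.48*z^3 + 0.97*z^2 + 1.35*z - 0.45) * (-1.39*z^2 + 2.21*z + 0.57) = -3.4472*z^5 + 4.1325*z^4 + 1.6808*z^3 + 4.1619*z^2 - 0.225*z - 0.2565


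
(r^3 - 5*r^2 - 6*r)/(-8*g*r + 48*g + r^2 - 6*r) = r*(r + 1)/(-8*g + r)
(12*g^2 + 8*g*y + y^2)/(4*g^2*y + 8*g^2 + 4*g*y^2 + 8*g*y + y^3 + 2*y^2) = (6*g + y)/(2*g*y + 4*g + y^2 + 2*y)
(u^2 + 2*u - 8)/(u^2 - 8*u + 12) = (u + 4)/(u - 6)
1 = 1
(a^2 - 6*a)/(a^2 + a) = (a - 6)/(a + 1)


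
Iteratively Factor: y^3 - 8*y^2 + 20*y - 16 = (y - 2)*(y^2 - 6*y + 8) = (y - 4)*(y - 2)*(y - 2)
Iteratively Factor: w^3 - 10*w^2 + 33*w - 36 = (w - 3)*(w^2 - 7*w + 12) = (w - 4)*(w - 3)*(w - 3)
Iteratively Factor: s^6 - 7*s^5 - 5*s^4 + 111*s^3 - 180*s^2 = (s - 5)*(s^5 - 2*s^4 - 15*s^3 + 36*s^2) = (s - 5)*(s - 3)*(s^4 + s^3 - 12*s^2) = (s - 5)*(s - 3)^2*(s^3 + 4*s^2) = (s - 5)*(s - 3)^2*(s + 4)*(s^2) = s*(s - 5)*(s - 3)^2*(s + 4)*(s)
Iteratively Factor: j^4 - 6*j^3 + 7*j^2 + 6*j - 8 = (j - 2)*(j^3 - 4*j^2 - j + 4) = (j - 4)*(j - 2)*(j^2 - 1) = (j - 4)*(j - 2)*(j + 1)*(j - 1)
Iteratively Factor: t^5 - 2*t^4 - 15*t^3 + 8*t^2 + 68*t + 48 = (t - 3)*(t^4 + t^3 - 12*t^2 - 28*t - 16) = (t - 3)*(t + 2)*(t^3 - t^2 - 10*t - 8) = (t - 3)*(t + 2)^2*(t^2 - 3*t - 4) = (t - 4)*(t - 3)*(t + 2)^2*(t + 1)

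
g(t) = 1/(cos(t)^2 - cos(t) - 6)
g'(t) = (2*sin(t)*cos(t) - sin(t))/(cos(t)^2 - cos(t) - 6)^2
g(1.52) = -0.17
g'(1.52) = -0.02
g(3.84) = -0.22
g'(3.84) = 0.08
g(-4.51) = -0.17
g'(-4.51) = -0.04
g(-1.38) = -0.16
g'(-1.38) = 0.02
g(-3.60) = -0.23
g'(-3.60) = -0.07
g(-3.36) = -0.25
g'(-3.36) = -0.04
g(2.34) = -0.21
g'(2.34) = -0.07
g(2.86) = -0.24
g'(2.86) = -0.05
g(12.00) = -0.16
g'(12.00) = -0.00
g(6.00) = -0.17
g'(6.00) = -0.00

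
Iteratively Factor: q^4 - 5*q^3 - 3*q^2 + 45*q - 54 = (q - 3)*(q^3 - 2*q^2 - 9*q + 18) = (q - 3)*(q - 2)*(q^2 - 9) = (q - 3)*(q - 2)*(q + 3)*(q - 3)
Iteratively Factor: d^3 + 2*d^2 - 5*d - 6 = (d + 1)*(d^2 + d - 6) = (d - 2)*(d + 1)*(d + 3)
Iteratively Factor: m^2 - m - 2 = (m - 2)*(m + 1)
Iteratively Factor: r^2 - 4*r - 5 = (r + 1)*(r - 5)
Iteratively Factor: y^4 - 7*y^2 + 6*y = (y)*(y^3 - 7*y + 6) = y*(y - 1)*(y^2 + y - 6) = y*(y - 1)*(y + 3)*(y - 2)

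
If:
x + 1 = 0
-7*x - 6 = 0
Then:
No Solution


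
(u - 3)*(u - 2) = u^2 - 5*u + 6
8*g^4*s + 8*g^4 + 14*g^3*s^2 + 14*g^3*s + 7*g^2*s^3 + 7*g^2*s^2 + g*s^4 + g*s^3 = (g + s)*(2*g + s)*(4*g + s)*(g*s + g)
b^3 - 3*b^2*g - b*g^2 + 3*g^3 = (b - 3*g)*(b - g)*(b + g)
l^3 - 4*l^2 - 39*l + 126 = (l - 7)*(l - 3)*(l + 6)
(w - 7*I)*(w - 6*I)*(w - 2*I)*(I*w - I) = I*w^4 + 15*w^3 - I*w^3 - 15*w^2 - 68*I*w^2 - 84*w + 68*I*w + 84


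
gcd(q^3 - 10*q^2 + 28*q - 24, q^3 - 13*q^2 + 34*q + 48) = q - 6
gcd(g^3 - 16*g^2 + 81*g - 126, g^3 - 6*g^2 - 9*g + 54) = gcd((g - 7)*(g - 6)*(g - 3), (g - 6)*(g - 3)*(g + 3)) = g^2 - 9*g + 18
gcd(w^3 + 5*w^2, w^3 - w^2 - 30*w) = w^2 + 5*w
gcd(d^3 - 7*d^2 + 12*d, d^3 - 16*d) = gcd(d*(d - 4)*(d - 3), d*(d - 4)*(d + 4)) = d^2 - 4*d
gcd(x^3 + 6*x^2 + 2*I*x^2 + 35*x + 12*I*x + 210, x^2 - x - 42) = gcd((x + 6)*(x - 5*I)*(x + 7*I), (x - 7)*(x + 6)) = x + 6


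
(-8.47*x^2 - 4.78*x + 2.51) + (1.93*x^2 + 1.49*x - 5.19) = -6.54*x^2 - 3.29*x - 2.68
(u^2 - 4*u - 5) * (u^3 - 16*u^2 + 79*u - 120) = u^5 - 20*u^4 + 138*u^3 - 356*u^2 + 85*u + 600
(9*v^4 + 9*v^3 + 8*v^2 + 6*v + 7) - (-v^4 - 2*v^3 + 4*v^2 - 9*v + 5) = 10*v^4 + 11*v^3 + 4*v^2 + 15*v + 2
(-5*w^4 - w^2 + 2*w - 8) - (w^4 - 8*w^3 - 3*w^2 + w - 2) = -6*w^4 + 8*w^3 + 2*w^2 + w - 6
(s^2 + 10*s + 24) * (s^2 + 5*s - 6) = s^4 + 15*s^3 + 68*s^2 + 60*s - 144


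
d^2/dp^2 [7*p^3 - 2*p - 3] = 42*p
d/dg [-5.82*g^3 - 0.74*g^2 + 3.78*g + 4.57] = -17.46*g^2 - 1.48*g + 3.78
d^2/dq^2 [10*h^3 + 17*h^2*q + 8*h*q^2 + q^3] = 16*h + 6*q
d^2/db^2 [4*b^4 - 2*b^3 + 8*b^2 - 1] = 48*b^2 - 12*b + 16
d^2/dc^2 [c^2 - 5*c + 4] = 2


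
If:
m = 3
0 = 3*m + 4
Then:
No Solution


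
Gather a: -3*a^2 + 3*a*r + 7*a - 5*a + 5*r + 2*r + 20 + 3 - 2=-3*a^2 + a*(3*r + 2) + 7*r + 21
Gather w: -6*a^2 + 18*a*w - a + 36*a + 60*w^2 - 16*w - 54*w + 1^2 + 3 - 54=-6*a^2 + 35*a + 60*w^2 + w*(18*a - 70) - 50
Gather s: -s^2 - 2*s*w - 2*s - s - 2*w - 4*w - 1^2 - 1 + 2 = -s^2 + s*(-2*w - 3) - 6*w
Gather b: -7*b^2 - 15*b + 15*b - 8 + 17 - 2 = 7 - 7*b^2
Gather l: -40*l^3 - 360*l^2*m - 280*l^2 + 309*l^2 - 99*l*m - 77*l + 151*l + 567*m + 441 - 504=-40*l^3 + l^2*(29 - 360*m) + l*(74 - 99*m) + 567*m - 63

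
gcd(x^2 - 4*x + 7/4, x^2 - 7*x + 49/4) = x - 7/2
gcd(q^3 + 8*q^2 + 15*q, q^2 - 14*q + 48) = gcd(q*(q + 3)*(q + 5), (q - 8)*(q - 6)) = 1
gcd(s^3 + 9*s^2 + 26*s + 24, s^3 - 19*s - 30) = s^2 + 5*s + 6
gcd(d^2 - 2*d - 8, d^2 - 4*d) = d - 4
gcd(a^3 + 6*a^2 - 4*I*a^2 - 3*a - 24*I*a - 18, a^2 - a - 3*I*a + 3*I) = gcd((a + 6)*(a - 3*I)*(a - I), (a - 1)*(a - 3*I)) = a - 3*I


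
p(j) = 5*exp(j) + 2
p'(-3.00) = 0.25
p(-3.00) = 2.25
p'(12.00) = 813773.96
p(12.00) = 813775.96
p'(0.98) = 13.32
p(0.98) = 15.32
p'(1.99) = 36.58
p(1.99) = 38.58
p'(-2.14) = 0.59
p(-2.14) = 2.59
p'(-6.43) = 0.01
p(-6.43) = 2.01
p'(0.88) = 12.05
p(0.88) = 14.05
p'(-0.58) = 2.80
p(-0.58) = 4.80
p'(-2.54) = 0.39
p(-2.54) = 2.39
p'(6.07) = 2163.40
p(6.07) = 2165.40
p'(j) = 5*exp(j)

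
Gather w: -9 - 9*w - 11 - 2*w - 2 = -11*w - 22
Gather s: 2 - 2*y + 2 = 4 - 2*y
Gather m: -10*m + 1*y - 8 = -10*m + y - 8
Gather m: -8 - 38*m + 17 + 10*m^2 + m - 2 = 10*m^2 - 37*m + 7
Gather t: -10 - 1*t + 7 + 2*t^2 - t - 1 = 2*t^2 - 2*t - 4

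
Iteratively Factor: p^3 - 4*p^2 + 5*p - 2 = (p - 1)*(p^2 - 3*p + 2) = (p - 2)*(p - 1)*(p - 1)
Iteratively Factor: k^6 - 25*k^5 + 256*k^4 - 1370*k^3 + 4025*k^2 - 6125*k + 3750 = (k - 5)*(k^5 - 20*k^4 + 156*k^3 - 590*k^2 + 1075*k - 750) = (k - 5)^2*(k^4 - 15*k^3 + 81*k^2 - 185*k + 150) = (k - 5)^3*(k^3 - 10*k^2 + 31*k - 30) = (k - 5)^3*(k - 3)*(k^2 - 7*k + 10) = (k - 5)^3*(k - 3)*(k - 2)*(k - 5)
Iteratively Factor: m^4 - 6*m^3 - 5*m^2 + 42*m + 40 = (m + 1)*(m^3 - 7*m^2 + 2*m + 40) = (m - 4)*(m + 1)*(m^2 - 3*m - 10) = (m - 4)*(m + 1)*(m + 2)*(m - 5)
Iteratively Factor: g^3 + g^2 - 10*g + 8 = (g + 4)*(g^2 - 3*g + 2) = (g - 1)*(g + 4)*(g - 2)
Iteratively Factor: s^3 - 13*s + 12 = (s - 3)*(s^2 + 3*s - 4) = (s - 3)*(s + 4)*(s - 1)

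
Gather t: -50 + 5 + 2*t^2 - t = 2*t^2 - t - 45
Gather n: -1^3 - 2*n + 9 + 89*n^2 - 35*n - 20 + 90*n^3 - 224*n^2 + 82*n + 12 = 90*n^3 - 135*n^2 + 45*n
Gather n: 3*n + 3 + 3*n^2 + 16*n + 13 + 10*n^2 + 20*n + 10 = 13*n^2 + 39*n + 26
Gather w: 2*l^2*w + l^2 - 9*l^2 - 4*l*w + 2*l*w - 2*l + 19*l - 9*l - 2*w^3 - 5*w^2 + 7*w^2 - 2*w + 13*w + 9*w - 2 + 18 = -8*l^2 + 8*l - 2*w^3 + 2*w^2 + w*(2*l^2 - 2*l + 20) + 16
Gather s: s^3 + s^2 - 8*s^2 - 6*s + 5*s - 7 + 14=s^3 - 7*s^2 - s + 7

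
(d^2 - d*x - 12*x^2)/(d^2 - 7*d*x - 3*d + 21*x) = (d^2 - d*x - 12*x^2)/(d^2 - 7*d*x - 3*d + 21*x)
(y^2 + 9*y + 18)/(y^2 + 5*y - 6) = (y + 3)/(y - 1)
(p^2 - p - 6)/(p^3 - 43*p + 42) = (p^2 - p - 6)/(p^3 - 43*p + 42)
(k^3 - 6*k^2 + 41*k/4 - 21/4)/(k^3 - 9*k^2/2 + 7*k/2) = (k - 3/2)/k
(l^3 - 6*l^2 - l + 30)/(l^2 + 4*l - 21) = (l^2 - 3*l - 10)/(l + 7)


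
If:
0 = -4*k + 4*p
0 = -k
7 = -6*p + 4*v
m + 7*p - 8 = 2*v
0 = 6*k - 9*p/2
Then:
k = 0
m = 23/2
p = 0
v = 7/4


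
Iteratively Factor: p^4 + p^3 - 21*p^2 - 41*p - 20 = (p + 1)*(p^3 - 21*p - 20) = (p + 1)^2*(p^2 - p - 20) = (p - 5)*(p + 1)^2*(p + 4)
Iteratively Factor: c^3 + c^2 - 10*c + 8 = (c + 4)*(c^2 - 3*c + 2) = (c - 1)*(c + 4)*(c - 2)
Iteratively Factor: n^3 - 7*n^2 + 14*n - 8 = (n - 2)*(n^2 - 5*n + 4) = (n - 4)*(n - 2)*(n - 1)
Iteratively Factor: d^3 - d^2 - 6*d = (d)*(d^2 - d - 6) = d*(d - 3)*(d + 2)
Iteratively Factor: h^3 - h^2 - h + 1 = (h - 1)*(h^2 - 1) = (h - 1)^2*(h + 1)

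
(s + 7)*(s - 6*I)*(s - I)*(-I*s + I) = -I*s^4 - 7*s^3 - 6*I*s^3 - 42*s^2 + 13*I*s^2 + 49*s + 36*I*s - 42*I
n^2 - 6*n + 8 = (n - 4)*(n - 2)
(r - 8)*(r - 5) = r^2 - 13*r + 40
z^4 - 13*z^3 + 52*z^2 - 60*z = z*(z - 6)*(z - 5)*(z - 2)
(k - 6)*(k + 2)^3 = k^4 - 24*k^2 - 64*k - 48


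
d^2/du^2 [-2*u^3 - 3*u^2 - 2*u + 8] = -12*u - 6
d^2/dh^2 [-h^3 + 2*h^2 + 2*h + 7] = 4 - 6*h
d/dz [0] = 0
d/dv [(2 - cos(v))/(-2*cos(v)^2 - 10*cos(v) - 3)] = (-8*cos(v) + cos(2*v) - 22)*sin(v)/(10*cos(v) + cos(2*v) + 4)^2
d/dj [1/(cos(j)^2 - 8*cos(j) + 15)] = 2*(cos(j) - 4)*sin(j)/(cos(j)^2 - 8*cos(j) + 15)^2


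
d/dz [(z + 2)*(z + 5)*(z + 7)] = 3*z^2 + 28*z + 59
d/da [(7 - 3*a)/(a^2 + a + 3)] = (-3*a^2 - 3*a + (2*a + 1)*(3*a - 7) - 9)/(a^2 + a + 3)^2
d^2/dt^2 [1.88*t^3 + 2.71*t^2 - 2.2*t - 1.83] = 11.28*t + 5.42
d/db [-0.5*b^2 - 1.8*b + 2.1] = -1.0*b - 1.8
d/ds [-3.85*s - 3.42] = -3.85000000000000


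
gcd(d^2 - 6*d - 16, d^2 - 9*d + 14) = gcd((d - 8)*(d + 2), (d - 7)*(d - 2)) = 1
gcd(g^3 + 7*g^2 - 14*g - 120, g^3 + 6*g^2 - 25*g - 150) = g^2 + 11*g + 30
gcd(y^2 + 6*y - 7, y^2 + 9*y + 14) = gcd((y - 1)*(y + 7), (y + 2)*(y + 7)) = y + 7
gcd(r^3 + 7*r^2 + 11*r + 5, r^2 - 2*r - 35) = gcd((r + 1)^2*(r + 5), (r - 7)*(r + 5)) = r + 5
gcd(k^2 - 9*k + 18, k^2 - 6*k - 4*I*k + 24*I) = k - 6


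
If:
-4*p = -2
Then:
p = 1/2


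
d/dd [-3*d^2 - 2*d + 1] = -6*d - 2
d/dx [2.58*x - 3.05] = 2.58000000000000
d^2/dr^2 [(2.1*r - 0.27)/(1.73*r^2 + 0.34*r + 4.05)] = ((2.1*r - 0.27)*(3.46*r + 0.34)*(6.92*r + 0.68) - (21.798*r + 0.4938)*(1.73*r^2 + 0.34*r + 4.05))/(1.73*r^2 + 0.34*r + 4.05)^3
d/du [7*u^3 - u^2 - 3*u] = 21*u^2 - 2*u - 3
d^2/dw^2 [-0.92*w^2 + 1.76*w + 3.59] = -1.84000000000000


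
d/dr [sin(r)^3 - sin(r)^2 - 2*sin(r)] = (3*sin(r)^2 - 2*sin(r) - 2)*cos(r)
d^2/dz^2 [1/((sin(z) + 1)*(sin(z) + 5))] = (sin(z) + sin(3*z) + 7*cos(2*z) + 55)/((sin(z) + 1)^2*(sin(z) + 5)^3)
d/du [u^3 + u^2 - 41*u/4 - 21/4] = 3*u^2 + 2*u - 41/4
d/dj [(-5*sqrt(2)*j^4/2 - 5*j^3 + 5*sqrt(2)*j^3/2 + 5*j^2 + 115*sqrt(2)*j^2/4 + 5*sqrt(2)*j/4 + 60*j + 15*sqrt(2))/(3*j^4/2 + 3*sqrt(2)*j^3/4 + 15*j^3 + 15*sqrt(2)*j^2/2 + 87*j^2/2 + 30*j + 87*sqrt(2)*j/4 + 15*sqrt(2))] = 5*(-22*sqrt(2)*j^6 + 2*j^6 - 162*sqrt(2)*j^5 - 48*j^5 - 477*j^4 - 317*sqrt(2)*j^4 - 1166*j^3 - 152*sqrt(2)*j^3 - 571*j^2 - 231*sqrt(2)*j^2 - 616*sqrt(2)*j + 680*j - 328 + 240*sqrt(2))/(3*(2*j^8 + 2*sqrt(2)*j^7 + 40*j^7 + 40*sqrt(2)*j^6 + 317*j^6 + 316*sqrt(2)*j^5 + 1260*j^5 + 1240*sqrt(2)*j^4 + 2640*j^4 + 2940*j^3 + 2482*sqrt(2)*j^3 + 2041*j^2 + 2320*sqrt(2)*j^2 + 800*sqrt(2)*j + 1160*j + 400))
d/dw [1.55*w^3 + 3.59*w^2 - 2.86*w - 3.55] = 4.65*w^2 + 7.18*w - 2.86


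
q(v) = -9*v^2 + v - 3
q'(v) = 1 - 18*v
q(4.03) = -145.14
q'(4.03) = -71.54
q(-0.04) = -3.05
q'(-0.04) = 1.72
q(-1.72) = -31.35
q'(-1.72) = 31.96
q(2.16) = -42.83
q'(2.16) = -37.88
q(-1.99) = -40.63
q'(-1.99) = 36.82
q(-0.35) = -4.45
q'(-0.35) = 7.30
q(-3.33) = -106.13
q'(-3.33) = 60.94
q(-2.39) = -56.80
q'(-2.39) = 44.02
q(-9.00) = -741.00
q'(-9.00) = 163.00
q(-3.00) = -87.00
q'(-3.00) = 55.00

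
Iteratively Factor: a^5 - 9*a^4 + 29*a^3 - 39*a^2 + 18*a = (a - 1)*(a^4 - 8*a^3 + 21*a^2 - 18*a) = (a - 2)*(a - 1)*(a^3 - 6*a^2 + 9*a) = (a - 3)*(a - 2)*(a - 1)*(a^2 - 3*a) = a*(a - 3)*(a - 2)*(a - 1)*(a - 3)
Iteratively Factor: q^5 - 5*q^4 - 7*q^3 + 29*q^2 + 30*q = (q - 3)*(q^4 - 2*q^3 - 13*q^2 - 10*q) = q*(q - 3)*(q^3 - 2*q^2 - 13*q - 10) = q*(q - 3)*(q + 2)*(q^2 - 4*q - 5) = q*(q - 5)*(q - 3)*(q + 2)*(q + 1)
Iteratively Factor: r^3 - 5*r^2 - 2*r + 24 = (r - 3)*(r^2 - 2*r - 8) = (r - 3)*(r + 2)*(r - 4)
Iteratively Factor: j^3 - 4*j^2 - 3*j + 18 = (j - 3)*(j^2 - j - 6) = (j - 3)^2*(j + 2)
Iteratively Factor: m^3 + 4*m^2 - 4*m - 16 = (m + 2)*(m^2 + 2*m - 8) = (m - 2)*(m + 2)*(m + 4)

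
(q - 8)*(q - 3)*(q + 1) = q^3 - 10*q^2 + 13*q + 24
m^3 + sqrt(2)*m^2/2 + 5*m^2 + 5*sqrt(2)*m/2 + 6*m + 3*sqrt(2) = (m + 2)*(m + 3)*(m + sqrt(2)/2)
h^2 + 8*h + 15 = (h + 3)*(h + 5)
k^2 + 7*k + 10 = (k + 2)*(k + 5)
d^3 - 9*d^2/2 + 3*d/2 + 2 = (d - 4)*(d - 1)*(d + 1/2)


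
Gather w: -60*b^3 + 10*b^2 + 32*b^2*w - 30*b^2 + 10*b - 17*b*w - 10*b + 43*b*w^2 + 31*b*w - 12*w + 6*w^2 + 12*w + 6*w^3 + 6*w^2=-60*b^3 - 20*b^2 + 6*w^3 + w^2*(43*b + 12) + w*(32*b^2 + 14*b)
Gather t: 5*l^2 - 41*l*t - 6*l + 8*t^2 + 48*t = 5*l^2 - 6*l + 8*t^2 + t*(48 - 41*l)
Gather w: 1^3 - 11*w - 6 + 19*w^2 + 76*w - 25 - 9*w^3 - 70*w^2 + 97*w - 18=-9*w^3 - 51*w^2 + 162*w - 48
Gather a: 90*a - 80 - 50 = 90*a - 130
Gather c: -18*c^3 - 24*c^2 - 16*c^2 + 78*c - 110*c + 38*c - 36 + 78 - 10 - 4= -18*c^3 - 40*c^2 + 6*c + 28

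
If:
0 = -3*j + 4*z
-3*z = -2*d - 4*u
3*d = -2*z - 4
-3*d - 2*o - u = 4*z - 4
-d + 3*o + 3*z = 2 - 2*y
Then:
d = -2*z/3 - 4/3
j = 4*z/3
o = 11/3 - 37*z/24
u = 13*z/12 + 2/3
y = 23*z/48 - 31/6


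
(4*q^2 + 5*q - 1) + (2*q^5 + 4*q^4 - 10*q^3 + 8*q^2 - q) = 2*q^5 + 4*q^4 - 10*q^3 + 12*q^2 + 4*q - 1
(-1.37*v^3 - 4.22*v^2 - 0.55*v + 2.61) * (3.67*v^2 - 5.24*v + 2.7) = -5.0279*v^5 - 8.3086*v^4 + 16.3953*v^3 + 1.0667*v^2 - 15.1614*v + 7.047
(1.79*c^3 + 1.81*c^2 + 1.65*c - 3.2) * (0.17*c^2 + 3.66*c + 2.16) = 0.3043*c^5 + 6.8591*c^4 + 10.7715*c^3 + 9.4046*c^2 - 8.148*c - 6.912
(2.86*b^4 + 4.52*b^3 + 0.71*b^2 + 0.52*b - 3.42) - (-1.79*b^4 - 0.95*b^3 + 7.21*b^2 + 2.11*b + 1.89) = 4.65*b^4 + 5.47*b^3 - 6.5*b^2 - 1.59*b - 5.31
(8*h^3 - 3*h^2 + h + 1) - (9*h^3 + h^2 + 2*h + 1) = -h^3 - 4*h^2 - h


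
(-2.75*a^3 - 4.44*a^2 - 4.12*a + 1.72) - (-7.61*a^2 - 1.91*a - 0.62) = -2.75*a^3 + 3.17*a^2 - 2.21*a + 2.34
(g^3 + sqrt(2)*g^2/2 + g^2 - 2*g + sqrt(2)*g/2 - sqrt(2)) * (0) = 0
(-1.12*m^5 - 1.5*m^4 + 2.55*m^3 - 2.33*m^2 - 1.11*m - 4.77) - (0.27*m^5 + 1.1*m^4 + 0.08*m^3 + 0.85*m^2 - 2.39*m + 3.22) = -1.39*m^5 - 2.6*m^4 + 2.47*m^3 - 3.18*m^2 + 1.28*m - 7.99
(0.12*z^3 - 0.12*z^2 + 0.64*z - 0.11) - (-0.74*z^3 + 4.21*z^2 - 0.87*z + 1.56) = 0.86*z^3 - 4.33*z^2 + 1.51*z - 1.67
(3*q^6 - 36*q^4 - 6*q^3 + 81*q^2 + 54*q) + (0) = 3*q^6 - 36*q^4 - 6*q^3 + 81*q^2 + 54*q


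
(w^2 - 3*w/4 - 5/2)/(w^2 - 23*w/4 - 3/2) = (-4*w^2 + 3*w + 10)/(-4*w^2 + 23*w + 6)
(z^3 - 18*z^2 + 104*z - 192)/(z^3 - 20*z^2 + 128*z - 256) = (z - 6)/(z - 8)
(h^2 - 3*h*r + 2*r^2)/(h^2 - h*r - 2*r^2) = (h - r)/(h + r)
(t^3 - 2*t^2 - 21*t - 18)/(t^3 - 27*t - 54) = (t + 1)/(t + 3)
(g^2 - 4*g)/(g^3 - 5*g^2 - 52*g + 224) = g/(g^2 - g - 56)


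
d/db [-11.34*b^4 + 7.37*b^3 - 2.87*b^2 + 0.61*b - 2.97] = -45.36*b^3 + 22.11*b^2 - 5.74*b + 0.61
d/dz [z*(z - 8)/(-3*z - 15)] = (-z^2 - 10*z + 40)/(3*(z^2 + 10*z + 25))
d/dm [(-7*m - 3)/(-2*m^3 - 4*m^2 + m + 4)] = (14*m^3 + 28*m^2 - 7*m - (7*m + 3)*(6*m^2 + 8*m - 1) - 28)/(2*m^3 + 4*m^2 - m - 4)^2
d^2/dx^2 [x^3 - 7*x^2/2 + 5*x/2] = 6*x - 7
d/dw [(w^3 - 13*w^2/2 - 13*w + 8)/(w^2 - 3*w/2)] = (4*w^4 - 12*w^3 + 91*w^2 - 64*w + 48)/(w^2*(4*w^2 - 12*w + 9))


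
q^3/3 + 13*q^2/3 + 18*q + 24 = (q/3 + 1)*(q + 4)*(q + 6)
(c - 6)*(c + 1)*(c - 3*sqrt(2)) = c^3 - 5*c^2 - 3*sqrt(2)*c^2 - 6*c + 15*sqrt(2)*c + 18*sqrt(2)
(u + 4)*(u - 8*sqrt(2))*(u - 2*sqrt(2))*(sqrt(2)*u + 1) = sqrt(2)*u^4 - 19*u^3 + 4*sqrt(2)*u^3 - 76*u^2 + 22*sqrt(2)*u^2 + 32*u + 88*sqrt(2)*u + 128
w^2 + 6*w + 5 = (w + 1)*(w + 5)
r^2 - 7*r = r*(r - 7)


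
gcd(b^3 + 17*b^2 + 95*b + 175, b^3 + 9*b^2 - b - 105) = b^2 + 12*b + 35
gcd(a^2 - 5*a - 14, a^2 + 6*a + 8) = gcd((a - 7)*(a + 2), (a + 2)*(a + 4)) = a + 2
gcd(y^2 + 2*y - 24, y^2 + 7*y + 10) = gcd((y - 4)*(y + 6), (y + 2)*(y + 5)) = 1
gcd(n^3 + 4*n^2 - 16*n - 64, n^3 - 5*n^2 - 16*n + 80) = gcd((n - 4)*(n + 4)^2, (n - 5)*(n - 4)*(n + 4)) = n^2 - 16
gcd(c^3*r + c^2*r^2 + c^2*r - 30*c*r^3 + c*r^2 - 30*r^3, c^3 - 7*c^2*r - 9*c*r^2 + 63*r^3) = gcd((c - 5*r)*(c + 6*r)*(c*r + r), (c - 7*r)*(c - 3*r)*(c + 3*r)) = 1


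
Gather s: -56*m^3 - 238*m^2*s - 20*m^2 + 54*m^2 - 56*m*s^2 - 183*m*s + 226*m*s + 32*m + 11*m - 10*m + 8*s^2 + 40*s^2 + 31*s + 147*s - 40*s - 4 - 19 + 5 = -56*m^3 + 34*m^2 + 33*m + s^2*(48 - 56*m) + s*(-238*m^2 + 43*m + 138) - 18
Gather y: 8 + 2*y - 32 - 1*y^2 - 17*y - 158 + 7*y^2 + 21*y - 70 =6*y^2 + 6*y - 252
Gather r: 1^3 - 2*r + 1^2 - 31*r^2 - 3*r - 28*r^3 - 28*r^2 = -28*r^3 - 59*r^2 - 5*r + 2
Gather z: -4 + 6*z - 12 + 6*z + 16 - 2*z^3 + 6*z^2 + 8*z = -2*z^3 + 6*z^2 + 20*z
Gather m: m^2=m^2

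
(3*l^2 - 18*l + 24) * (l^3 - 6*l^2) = 3*l^5 - 36*l^4 + 132*l^3 - 144*l^2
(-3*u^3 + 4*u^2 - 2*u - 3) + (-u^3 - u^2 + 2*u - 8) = -4*u^3 + 3*u^2 - 11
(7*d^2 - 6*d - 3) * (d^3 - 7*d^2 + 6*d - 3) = 7*d^5 - 55*d^4 + 81*d^3 - 36*d^2 + 9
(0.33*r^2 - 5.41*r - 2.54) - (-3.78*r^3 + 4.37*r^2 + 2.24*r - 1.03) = 3.78*r^3 - 4.04*r^2 - 7.65*r - 1.51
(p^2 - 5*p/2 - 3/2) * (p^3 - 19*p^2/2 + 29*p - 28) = p^5 - 12*p^4 + 205*p^3/4 - 345*p^2/4 + 53*p/2 + 42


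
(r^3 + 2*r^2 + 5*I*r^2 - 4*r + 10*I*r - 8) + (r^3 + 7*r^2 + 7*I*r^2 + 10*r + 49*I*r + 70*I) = 2*r^3 + 9*r^2 + 12*I*r^2 + 6*r + 59*I*r - 8 + 70*I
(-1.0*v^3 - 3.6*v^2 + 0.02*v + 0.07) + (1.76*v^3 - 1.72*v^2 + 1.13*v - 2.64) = 0.76*v^3 - 5.32*v^2 + 1.15*v - 2.57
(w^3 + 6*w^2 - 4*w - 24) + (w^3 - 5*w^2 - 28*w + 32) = 2*w^3 + w^2 - 32*w + 8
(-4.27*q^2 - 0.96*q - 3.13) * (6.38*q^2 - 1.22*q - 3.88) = -27.2426*q^4 - 0.9154*q^3 - 2.2306*q^2 + 7.5434*q + 12.1444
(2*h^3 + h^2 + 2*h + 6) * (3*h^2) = 6*h^5 + 3*h^4 + 6*h^3 + 18*h^2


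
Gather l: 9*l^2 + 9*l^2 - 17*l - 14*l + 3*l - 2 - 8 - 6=18*l^2 - 28*l - 16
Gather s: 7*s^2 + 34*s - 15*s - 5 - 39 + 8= 7*s^2 + 19*s - 36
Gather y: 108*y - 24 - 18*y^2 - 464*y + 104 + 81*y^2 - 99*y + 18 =63*y^2 - 455*y + 98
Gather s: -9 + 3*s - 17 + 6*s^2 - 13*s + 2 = 6*s^2 - 10*s - 24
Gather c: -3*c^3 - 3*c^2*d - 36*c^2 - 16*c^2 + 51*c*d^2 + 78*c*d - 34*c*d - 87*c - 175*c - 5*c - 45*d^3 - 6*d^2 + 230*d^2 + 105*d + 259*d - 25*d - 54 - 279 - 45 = -3*c^3 + c^2*(-3*d - 52) + c*(51*d^2 + 44*d - 267) - 45*d^3 + 224*d^2 + 339*d - 378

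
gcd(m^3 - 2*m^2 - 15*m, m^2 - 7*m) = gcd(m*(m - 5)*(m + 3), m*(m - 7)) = m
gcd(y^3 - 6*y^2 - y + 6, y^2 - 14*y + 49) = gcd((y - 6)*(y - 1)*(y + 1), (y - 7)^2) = 1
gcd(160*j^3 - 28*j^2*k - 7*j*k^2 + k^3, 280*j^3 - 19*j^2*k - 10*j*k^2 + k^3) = 40*j^2 + 3*j*k - k^2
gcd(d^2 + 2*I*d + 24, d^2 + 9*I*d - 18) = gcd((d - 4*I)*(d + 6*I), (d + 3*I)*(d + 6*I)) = d + 6*I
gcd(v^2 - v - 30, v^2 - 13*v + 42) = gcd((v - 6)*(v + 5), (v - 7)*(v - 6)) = v - 6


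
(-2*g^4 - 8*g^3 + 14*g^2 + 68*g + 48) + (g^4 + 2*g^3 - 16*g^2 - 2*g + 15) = -g^4 - 6*g^3 - 2*g^2 + 66*g + 63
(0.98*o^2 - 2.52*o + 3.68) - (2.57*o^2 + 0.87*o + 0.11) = -1.59*o^2 - 3.39*o + 3.57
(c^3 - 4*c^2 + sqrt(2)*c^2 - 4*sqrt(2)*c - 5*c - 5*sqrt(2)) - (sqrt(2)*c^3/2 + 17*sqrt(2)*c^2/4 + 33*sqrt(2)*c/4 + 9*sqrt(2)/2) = -sqrt(2)*c^3/2 + c^3 - 13*sqrt(2)*c^2/4 - 4*c^2 - 49*sqrt(2)*c/4 - 5*c - 19*sqrt(2)/2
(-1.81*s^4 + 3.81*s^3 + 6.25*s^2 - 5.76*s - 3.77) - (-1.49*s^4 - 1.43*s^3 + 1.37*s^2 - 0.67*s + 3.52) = -0.32*s^4 + 5.24*s^3 + 4.88*s^2 - 5.09*s - 7.29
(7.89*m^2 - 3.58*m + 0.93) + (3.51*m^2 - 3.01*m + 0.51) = 11.4*m^2 - 6.59*m + 1.44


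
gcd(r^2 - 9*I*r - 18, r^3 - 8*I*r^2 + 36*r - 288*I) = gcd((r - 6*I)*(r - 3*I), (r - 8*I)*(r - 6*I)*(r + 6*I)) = r - 6*I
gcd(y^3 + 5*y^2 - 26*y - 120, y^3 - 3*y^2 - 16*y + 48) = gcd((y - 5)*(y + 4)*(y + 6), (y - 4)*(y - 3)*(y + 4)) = y + 4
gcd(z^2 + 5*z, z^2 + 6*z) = z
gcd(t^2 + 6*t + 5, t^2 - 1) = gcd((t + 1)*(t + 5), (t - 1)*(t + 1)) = t + 1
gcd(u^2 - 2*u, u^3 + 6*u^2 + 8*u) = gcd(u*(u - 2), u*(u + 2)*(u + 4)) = u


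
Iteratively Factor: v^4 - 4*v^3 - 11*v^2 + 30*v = (v - 2)*(v^3 - 2*v^2 - 15*v) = (v - 2)*(v + 3)*(v^2 - 5*v) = (v - 5)*(v - 2)*(v + 3)*(v)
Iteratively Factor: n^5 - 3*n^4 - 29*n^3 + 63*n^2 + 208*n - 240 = (n + 3)*(n^4 - 6*n^3 - 11*n^2 + 96*n - 80) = (n - 5)*(n + 3)*(n^3 - n^2 - 16*n + 16) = (n - 5)*(n - 1)*(n + 3)*(n^2 - 16) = (n - 5)*(n - 1)*(n + 3)*(n + 4)*(n - 4)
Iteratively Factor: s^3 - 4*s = (s + 2)*(s^2 - 2*s) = (s - 2)*(s + 2)*(s)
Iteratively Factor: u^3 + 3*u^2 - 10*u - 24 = (u + 4)*(u^2 - u - 6) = (u - 3)*(u + 4)*(u + 2)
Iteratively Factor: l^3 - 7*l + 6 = (l + 3)*(l^2 - 3*l + 2) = (l - 2)*(l + 3)*(l - 1)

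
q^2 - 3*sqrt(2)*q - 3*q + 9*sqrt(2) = (q - 3)*(q - 3*sqrt(2))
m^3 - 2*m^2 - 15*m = m*(m - 5)*(m + 3)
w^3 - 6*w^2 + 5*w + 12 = (w - 4)*(w - 3)*(w + 1)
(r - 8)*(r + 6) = r^2 - 2*r - 48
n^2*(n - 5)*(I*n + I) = I*n^4 - 4*I*n^3 - 5*I*n^2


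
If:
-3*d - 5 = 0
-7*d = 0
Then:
No Solution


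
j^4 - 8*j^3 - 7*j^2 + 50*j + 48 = (j - 8)*(j - 3)*(j + 1)*(j + 2)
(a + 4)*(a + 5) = a^2 + 9*a + 20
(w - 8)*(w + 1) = w^2 - 7*w - 8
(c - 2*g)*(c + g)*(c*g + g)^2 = c^4*g^2 - c^3*g^3 + 2*c^3*g^2 - 2*c^2*g^4 - 2*c^2*g^3 + c^2*g^2 - 4*c*g^4 - c*g^3 - 2*g^4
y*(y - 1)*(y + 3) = y^3 + 2*y^2 - 3*y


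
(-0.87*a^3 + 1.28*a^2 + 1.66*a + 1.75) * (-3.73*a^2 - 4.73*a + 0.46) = 3.2451*a^5 - 0.6593*a^4 - 12.6464*a^3 - 13.7905*a^2 - 7.5139*a + 0.805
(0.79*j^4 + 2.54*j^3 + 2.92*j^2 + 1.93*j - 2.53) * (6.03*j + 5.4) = 4.7637*j^5 + 19.5822*j^4 + 31.3236*j^3 + 27.4059*j^2 - 4.8339*j - 13.662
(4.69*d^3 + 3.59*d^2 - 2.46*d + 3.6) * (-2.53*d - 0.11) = -11.8657*d^4 - 9.5986*d^3 + 5.8289*d^2 - 8.8374*d - 0.396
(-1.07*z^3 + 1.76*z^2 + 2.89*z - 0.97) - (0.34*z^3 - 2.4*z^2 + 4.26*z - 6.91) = -1.41*z^3 + 4.16*z^2 - 1.37*z + 5.94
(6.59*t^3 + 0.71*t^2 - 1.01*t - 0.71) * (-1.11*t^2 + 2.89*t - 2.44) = -7.3149*t^5 + 18.257*t^4 - 12.9066*t^3 - 3.8632*t^2 + 0.4125*t + 1.7324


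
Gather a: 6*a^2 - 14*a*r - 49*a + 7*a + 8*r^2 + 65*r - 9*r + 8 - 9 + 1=6*a^2 + a*(-14*r - 42) + 8*r^2 + 56*r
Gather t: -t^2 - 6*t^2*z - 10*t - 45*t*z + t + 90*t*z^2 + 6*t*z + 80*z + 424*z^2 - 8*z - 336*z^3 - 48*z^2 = t^2*(-6*z - 1) + t*(90*z^2 - 39*z - 9) - 336*z^3 + 376*z^2 + 72*z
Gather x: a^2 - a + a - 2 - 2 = a^2 - 4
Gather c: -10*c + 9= 9 - 10*c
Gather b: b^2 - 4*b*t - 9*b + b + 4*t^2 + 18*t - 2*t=b^2 + b*(-4*t - 8) + 4*t^2 + 16*t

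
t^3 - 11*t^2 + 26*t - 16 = (t - 8)*(t - 2)*(t - 1)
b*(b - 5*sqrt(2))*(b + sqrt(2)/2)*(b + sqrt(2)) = b^4 - 7*sqrt(2)*b^3/2 - 14*b^2 - 5*sqrt(2)*b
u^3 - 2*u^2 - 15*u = u*(u - 5)*(u + 3)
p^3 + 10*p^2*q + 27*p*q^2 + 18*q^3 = (p + q)*(p + 3*q)*(p + 6*q)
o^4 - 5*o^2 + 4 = (o - 2)*(o - 1)*(o + 1)*(o + 2)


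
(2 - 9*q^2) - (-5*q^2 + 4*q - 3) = -4*q^2 - 4*q + 5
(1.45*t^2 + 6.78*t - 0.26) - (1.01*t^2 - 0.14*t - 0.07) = 0.44*t^2 + 6.92*t - 0.19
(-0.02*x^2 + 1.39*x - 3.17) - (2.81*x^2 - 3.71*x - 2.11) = -2.83*x^2 + 5.1*x - 1.06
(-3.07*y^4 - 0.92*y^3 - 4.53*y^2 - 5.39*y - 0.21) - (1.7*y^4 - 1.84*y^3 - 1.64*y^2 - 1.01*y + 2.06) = -4.77*y^4 + 0.92*y^3 - 2.89*y^2 - 4.38*y - 2.27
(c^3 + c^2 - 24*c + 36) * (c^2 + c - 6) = c^5 + 2*c^4 - 29*c^3 + 6*c^2 + 180*c - 216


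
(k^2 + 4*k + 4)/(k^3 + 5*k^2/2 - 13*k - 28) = 2*(k + 2)/(2*k^2 + k - 28)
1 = 1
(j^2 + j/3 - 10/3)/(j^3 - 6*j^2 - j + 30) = (j - 5/3)/(j^2 - 8*j + 15)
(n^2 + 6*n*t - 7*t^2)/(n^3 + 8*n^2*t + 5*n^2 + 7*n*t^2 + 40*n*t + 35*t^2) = (n - t)/(n^2 + n*t + 5*n + 5*t)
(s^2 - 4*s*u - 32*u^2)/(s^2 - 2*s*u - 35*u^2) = (-s^2 + 4*s*u + 32*u^2)/(-s^2 + 2*s*u + 35*u^2)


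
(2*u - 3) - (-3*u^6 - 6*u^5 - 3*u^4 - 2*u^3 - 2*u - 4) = 3*u^6 + 6*u^5 + 3*u^4 + 2*u^3 + 4*u + 1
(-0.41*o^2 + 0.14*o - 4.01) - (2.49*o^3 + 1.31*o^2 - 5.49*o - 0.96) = -2.49*o^3 - 1.72*o^2 + 5.63*o - 3.05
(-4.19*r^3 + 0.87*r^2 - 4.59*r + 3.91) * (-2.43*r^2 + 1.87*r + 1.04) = 10.1817*r^5 - 9.9494*r^4 + 8.423*r^3 - 17.1798*r^2 + 2.5381*r + 4.0664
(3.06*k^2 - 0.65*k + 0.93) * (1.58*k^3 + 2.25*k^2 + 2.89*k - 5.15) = 4.8348*k^5 + 5.858*k^4 + 8.8503*k^3 - 15.545*k^2 + 6.0352*k - 4.7895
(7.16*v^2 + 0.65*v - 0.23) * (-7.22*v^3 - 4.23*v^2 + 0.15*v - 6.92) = -51.6952*v^5 - 34.9798*v^4 - 0.0148999999999999*v^3 - 48.4768*v^2 - 4.5325*v + 1.5916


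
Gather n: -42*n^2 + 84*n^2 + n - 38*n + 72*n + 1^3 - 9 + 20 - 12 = 42*n^2 + 35*n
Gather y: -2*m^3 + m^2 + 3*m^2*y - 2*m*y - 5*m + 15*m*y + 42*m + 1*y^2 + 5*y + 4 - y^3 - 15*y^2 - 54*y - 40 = -2*m^3 + m^2 + 37*m - y^3 - 14*y^2 + y*(3*m^2 + 13*m - 49) - 36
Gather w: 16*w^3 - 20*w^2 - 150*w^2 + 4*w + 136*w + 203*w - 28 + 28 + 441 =16*w^3 - 170*w^2 + 343*w + 441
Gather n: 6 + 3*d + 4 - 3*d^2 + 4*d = -3*d^2 + 7*d + 10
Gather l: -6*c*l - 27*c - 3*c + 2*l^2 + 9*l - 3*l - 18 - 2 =-30*c + 2*l^2 + l*(6 - 6*c) - 20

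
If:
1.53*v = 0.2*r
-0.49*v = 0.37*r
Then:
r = 0.00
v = 0.00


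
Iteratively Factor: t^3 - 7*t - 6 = (t + 2)*(t^2 - 2*t - 3) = (t - 3)*(t + 2)*(t + 1)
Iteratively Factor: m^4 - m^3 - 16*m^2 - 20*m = (m)*(m^3 - m^2 - 16*m - 20) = m*(m - 5)*(m^2 + 4*m + 4) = m*(m - 5)*(m + 2)*(m + 2)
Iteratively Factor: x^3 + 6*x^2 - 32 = (x + 4)*(x^2 + 2*x - 8) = (x + 4)^2*(x - 2)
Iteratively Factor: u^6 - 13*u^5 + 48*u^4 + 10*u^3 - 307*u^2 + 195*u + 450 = (u - 3)*(u^5 - 10*u^4 + 18*u^3 + 64*u^2 - 115*u - 150) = (u - 5)*(u - 3)*(u^4 - 5*u^3 - 7*u^2 + 29*u + 30) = (u - 5)*(u - 3)*(u + 1)*(u^3 - 6*u^2 - u + 30) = (u - 5)*(u - 3)^2*(u + 1)*(u^2 - 3*u - 10) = (u - 5)^2*(u - 3)^2*(u + 1)*(u + 2)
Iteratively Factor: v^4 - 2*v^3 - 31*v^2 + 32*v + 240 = (v - 5)*(v^3 + 3*v^2 - 16*v - 48) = (v - 5)*(v - 4)*(v^2 + 7*v + 12) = (v - 5)*(v - 4)*(v + 3)*(v + 4)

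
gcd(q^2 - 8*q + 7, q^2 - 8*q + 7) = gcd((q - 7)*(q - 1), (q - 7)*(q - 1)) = q^2 - 8*q + 7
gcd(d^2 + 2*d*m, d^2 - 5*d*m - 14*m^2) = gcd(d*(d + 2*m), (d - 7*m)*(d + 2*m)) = d + 2*m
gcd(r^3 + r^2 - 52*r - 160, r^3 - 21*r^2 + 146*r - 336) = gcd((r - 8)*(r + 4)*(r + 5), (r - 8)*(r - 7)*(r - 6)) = r - 8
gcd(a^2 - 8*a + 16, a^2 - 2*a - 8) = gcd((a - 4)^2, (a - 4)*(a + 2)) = a - 4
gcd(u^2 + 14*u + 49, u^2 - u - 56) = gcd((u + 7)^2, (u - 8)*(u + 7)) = u + 7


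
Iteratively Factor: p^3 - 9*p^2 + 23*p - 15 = (p - 1)*(p^2 - 8*p + 15) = (p - 5)*(p - 1)*(p - 3)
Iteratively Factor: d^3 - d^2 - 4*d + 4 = (d + 2)*(d^2 - 3*d + 2) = (d - 2)*(d + 2)*(d - 1)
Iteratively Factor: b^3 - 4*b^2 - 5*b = (b + 1)*(b^2 - 5*b) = (b - 5)*(b + 1)*(b)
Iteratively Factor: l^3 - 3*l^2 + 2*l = (l)*(l^2 - 3*l + 2) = l*(l - 1)*(l - 2)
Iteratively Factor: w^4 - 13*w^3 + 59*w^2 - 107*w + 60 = (w - 4)*(w^3 - 9*w^2 + 23*w - 15) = (w - 5)*(w - 4)*(w^2 - 4*w + 3) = (w - 5)*(w - 4)*(w - 1)*(w - 3)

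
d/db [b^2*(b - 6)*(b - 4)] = 2*b*(2*b^2 - 15*b + 24)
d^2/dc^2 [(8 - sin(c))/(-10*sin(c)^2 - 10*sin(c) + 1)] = (-100*sin(c)^5 + 3300*sin(c)^4 + 2540*sin(c)^3 - 3690*sin(c)^2 - 4661*sin(c) - 1740)/(10*sin(c)^2 + 10*sin(c) - 1)^3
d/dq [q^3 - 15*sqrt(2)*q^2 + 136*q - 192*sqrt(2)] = 3*q^2 - 30*sqrt(2)*q + 136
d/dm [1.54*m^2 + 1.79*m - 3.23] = 3.08*m + 1.79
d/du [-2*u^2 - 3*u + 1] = -4*u - 3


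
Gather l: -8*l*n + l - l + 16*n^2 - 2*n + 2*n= -8*l*n + 16*n^2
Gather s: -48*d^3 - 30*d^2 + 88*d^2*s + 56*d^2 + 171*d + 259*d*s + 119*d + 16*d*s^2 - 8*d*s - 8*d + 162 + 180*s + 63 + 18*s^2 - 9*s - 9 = -48*d^3 + 26*d^2 + 282*d + s^2*(16*d + 18) + s*(88*d^2 + 251*d + 171) + 216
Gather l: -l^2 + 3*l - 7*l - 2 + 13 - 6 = -l^2 - 4*l + 5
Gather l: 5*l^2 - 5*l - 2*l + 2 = 5*l^2 - 7*l + 2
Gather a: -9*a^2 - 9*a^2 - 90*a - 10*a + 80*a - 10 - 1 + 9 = -18*a^2 - 20*a - 2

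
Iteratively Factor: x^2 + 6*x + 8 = (x + 4)*(x + 2)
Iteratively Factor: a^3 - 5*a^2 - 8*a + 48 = (a - 4)*(a^2 - a - 12) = (a - 4)^2*(a + 3)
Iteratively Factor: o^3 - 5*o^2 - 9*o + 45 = (o + 3)*(o^2 - 8*o + 15) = (o - 3)*(o + 3)*(o - 5)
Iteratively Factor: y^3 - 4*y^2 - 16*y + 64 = (y - 4)*(y^2 - 16) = (y - 4)^2*(y + 4)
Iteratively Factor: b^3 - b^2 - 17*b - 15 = (b - 5)*(b^2 + 4*b + 3) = (b - 5)*(b + 3)*(b + 1)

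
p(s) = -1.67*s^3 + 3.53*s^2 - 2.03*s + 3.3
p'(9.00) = -344.30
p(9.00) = -946.47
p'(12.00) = -638.75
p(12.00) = -2398.50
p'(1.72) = -4.71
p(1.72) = 1.75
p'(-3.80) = -101.20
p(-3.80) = 153.62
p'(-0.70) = -9.43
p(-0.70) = 7.02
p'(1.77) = -5.23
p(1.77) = 1.51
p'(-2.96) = -66.82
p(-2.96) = 83.55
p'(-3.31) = -80.29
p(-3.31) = 109.26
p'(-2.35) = -46.29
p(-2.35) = 49.24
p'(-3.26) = -78.29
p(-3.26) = 105.29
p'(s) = -5.01*s^2 + 7.06*s - 2.03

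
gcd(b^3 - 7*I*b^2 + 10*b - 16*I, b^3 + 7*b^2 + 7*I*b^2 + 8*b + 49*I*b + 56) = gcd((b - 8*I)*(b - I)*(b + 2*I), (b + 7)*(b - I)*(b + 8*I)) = b - I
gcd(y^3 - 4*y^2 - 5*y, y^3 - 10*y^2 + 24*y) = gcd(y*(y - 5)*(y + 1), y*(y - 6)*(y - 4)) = y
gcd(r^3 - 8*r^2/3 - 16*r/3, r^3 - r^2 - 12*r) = r^2 - 4*r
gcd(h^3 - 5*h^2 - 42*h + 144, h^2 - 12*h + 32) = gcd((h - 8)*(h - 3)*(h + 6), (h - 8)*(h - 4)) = h - 8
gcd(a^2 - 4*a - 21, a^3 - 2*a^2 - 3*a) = 1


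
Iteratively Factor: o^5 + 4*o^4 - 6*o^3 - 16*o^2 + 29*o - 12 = (o + 3)*(o^4 + o^3 - 9*o^2 + 11*o - 4) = (o - 1)*(o + 3)*(o^3 + 2*o^2 - 7*o + 4) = (o - 1)^2*(o + 3)*(o^2 + 3*o - 4) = (o - 1)^3*(o + 3)*(o + 4)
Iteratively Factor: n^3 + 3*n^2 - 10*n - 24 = (n - 3)*(n^2 + 6*n + 8) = (n - 3)*(n + 4)*(n + 2)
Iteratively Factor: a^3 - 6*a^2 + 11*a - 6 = (a - 3)*(a^2 - 3*a + 2) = (a - 3)*(a - 1)*(a - 2)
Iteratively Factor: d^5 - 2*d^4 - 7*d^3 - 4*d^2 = (d)*(d^4 - 2*d^3 - 7*d^2 - 4*d) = d*(d + 1)*(d^3 - 3*d^2 - 4*d) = d*(d - 4)*(d + 1)*(d^2 + d) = d^2*(d - 4)*(d + 1)*(d + 1)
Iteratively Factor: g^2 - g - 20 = (g + 4)*(g - 5)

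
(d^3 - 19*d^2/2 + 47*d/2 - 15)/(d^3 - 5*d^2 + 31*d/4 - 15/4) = 2*(d - 6)/(2*d - 3)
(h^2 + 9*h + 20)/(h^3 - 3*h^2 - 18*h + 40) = (h + 5)/(h^2 - 7*h + 10)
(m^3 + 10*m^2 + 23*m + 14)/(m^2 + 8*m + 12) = (m^2 + 8*m + 7)/(m + 6)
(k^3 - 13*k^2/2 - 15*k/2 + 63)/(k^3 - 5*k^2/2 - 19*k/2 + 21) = (k - 6)/(k - 2)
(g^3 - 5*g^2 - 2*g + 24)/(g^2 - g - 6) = g - 4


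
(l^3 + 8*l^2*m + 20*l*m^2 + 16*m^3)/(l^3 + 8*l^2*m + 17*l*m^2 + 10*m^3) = (l^2 + 6*l*m + 8*m^2)/(l^2 + 6*l*m + 5*m^2)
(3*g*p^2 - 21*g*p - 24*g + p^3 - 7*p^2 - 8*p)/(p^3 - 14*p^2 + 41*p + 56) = (3*g + p)/(p - 7)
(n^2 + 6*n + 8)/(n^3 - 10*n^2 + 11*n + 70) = (n + 4)/(n^2 - 12*n + 35)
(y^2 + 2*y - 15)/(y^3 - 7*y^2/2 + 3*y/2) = 2*(y + 5)/(y*(2*y - 1))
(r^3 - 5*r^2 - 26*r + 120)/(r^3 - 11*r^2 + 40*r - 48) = (r^2 - r - 30)/(r^2 - 7*r + 12)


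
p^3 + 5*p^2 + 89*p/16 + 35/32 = (p + 1/4)*(p + 5/4)*(p + 7/2)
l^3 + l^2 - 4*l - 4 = (l - 2)*(l + 1)*(l + 2)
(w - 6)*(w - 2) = w^2 - 8*w + 12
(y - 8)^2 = y^2 - 16*y + 64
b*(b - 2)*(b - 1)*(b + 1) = b^4 - 2*b^3 - b^2 + 2*b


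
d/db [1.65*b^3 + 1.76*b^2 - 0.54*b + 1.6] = 4.95*b^2 + 3.52*b - 0.54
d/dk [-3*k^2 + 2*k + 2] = 2 - 6*k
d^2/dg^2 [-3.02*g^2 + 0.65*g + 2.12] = -6.04000000000000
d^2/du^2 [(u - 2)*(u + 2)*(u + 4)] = 6*u + 8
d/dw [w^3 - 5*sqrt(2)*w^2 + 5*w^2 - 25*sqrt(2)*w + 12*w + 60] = 3*w^2 - 10*sqrt(2)*w + 10*w - 25*sqrt(2) + 12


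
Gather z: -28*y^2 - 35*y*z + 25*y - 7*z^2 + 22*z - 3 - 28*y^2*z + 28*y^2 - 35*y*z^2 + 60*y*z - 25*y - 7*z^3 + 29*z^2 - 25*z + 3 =-7*z^3 + z^2*(22 - 35*y) + z*(-28*y^2 + 25*y - 3)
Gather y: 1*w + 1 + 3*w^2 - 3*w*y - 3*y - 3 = 3*w^2 + w + y*(-3*w - 3) - 2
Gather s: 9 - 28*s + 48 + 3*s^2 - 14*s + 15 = 3*s^2 - 42*s + 72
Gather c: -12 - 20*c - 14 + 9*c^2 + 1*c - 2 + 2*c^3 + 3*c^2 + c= 2*c^3 + 12*c^2 - 18*c - 28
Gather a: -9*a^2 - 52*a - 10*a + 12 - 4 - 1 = -9*a^2 - 62*a + 7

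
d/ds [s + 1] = 1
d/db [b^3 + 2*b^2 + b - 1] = 3*b^2 + 4*b + 1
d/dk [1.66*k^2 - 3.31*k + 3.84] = 3.32*k - 3.31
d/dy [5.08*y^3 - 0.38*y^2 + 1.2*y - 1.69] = 15.24*y^2 - 0.76*y + 1.2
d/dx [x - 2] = 1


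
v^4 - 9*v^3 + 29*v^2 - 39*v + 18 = (v - 3)^2*(v - 2)*(v - 1)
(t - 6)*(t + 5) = t^2 - t - 30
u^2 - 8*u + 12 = (u - 6)*(u - 2)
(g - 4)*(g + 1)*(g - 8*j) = g^3 - 8*g^2*j - 3*g^2 + 24*g*j - 4*g + 32*j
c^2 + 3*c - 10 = (c - 2)*(c + 5)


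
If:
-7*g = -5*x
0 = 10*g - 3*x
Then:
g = 0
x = 0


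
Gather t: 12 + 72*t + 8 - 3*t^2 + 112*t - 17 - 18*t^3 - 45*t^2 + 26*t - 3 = -18*t^3 - 48*t^2 + 210*t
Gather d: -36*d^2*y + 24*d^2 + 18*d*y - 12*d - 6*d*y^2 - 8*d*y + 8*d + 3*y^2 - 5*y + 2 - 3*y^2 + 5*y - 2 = d^2*(24 - 36*y) + d*(-6*y^2 + 10*y - 4)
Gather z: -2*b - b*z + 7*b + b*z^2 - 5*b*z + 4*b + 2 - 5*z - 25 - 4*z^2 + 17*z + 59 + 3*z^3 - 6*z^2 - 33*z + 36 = 9*b + 3*z^3 + z^2*(b - 10) + z*(-6*b - 21) + 72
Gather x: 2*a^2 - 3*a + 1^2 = 2*a^2 - 3*a + 1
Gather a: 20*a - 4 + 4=20*a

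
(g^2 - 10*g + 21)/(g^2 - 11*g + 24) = (g - 7)/(g - 8)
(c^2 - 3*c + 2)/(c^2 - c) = (c - 2)/c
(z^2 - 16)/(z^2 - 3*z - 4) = (z + 4)/(z + 1)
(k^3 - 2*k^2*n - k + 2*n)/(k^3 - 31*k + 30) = (k^2 - 2*k*n + k - 2*n)/(k^2 + k - 30)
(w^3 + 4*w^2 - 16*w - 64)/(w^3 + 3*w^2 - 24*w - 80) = (w - 4)/(w - 5)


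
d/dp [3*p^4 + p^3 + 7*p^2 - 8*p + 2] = 12*p^3 + 3*p^2 + 14*p - 8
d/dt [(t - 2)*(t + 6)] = 2*t + 4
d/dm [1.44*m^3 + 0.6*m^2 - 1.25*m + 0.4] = 4.32*m^2 + 1.2*m - 1.25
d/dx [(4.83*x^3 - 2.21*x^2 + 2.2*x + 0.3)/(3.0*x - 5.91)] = (28.98*x^3 - 92.2659*x^2 + 26.1222*x - 13.902)/(9.0*x^2 - 35.46*x + 34.9281)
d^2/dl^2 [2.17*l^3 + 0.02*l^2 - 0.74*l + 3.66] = 13.02*l + 0.04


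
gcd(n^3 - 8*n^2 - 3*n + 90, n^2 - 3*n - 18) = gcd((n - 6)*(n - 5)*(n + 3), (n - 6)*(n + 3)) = n^2 - 3*n - 18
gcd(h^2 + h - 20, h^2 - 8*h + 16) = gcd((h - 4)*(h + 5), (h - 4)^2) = h - 4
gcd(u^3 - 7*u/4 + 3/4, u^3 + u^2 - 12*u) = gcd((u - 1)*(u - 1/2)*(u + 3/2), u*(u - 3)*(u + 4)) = 1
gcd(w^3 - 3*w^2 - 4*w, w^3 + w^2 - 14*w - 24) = w - 4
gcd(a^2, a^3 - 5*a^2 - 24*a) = a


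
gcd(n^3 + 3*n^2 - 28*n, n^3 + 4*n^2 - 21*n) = n^2 + 7*n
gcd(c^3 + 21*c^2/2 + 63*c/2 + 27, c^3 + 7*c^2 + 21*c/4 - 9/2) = c^2 + 15*c/2 + 9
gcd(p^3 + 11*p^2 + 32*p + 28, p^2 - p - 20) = 1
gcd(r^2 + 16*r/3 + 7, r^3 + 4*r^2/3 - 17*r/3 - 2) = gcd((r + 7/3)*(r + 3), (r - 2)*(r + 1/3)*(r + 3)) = r + 3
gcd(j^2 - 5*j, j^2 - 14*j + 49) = 1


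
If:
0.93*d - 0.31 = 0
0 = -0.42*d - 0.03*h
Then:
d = 0.33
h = -4.67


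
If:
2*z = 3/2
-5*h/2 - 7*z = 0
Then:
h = -21/10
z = 3/4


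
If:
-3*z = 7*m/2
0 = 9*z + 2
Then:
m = 4/21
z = -2/9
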